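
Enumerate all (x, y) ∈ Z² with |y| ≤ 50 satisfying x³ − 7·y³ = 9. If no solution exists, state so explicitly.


The equation is x³ - 7y³ = 9. For fixed y, x³ = 7·y³ + 9, so a solution requires the RHS to be a perfect cube.
Strategy: iterate y from -50 to 50, compute RHS = 7·y³ + 9, and check whether it is a (positive or negative) perfect cube.
Check small values of y:
  y = 0: RHS = 9 is not a perfect cube.
  y = 1: RHS = 16 is not a perfect cube.
  y = -1: RHS = 2 is not a perfect cube.
  y = 2: RHS = 65 is not a perfect cube.
  y = -2: RHS = -47 is not a perfect cube.
  y = 3: RHS = 198 is not a perfect cube.
  y = -3: RHS = -180 is not a perfect cube.
Continuing the search up to |y| = 50 finds no solutions either.
No (x, y) in the scanned range satisfies the equation.

No integer solutions with |y| ≤ 50.


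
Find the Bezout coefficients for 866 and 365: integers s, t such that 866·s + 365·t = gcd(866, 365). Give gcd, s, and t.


Euclidean algorithm on (866, 365) — divide until remainder is 0:
  866 = 2 · 365 + 136
  365 = 2 · 136 + 93
  136 = 1 · 93 + 43
  93 = 2 · 43 + 7
  43 = 6 · 7 + 1
  7 = 7 · 1 + 0
gcd(866, 365) = 1.
Track Bezout coefficients alongside the remainders: start with r₀ = 866 = a·1 + b·0 (s = 1, t = 0) and r₁ = 365 = a·0 + b·1 (s = 0, t = 1); each new remainder r_{k+1} = r_{k-1} − q_k·r_k inherits s_{k+1} = s_{k-1} − q_k·s_k, t_{k+1} = t_{k-1} − q_k·t_k, so r_k = a·s_k + b·t_k at every step:
  q = 2: r = 136, s = 1 − 2·0 = 1, t = 0 − 2·1 = -2  (check: 866·1 + 365·(-2) = 136)
  q = 2: r = 93, s = 0 − 2·1 = -2, t = 1 − 2·(-2) = 5  (check: 866·(-2) + 365·5 = 93)
  q = 1: r = 43, s = 1 − 1·(-2) = 3, t = -2 − 1·5 = -7  (check: 866·3 + 365·(-7) = 43)
  q = 2: r = 7, s = -2 − 2·3 = -8, t = 5 − 2·(-7) = 19  (check: 866·(-8) + 365·19 = 7)
  q = 6: r = 1, s = 3 − 6·(-8) = 51, t = -7 − 6·19 = -121  (check: 866·51 + 365·(-121) = 1)
The row with r = 1 (the gcd) gives the Bezout coefficients s = 51, t = -121.
Result: 866 · (51) + 365 · (-121) = 1.

gcd(866, 365) = 1; s = 51, t = -121 (check: 866·51 + 365·(-121) = 1).


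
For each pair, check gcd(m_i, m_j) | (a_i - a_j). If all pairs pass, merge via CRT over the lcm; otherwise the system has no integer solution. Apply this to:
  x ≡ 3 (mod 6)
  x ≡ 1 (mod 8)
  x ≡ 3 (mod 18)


Moduli 6, 8, 18 are not pairwise coprime, so CRT works modulo lcm(m_i) when all pairwise compatibility conditions hold.
Pairwise compatibility: gcd(m_i, m_j) must divide a_i - a_j for every pair.
Merge one congruence at a time:
  Start: x ≡ 3 (mod 6).
  Combine with x ≡ 1 (mod 8): gcd(6, 8) = 2; 1 - 3 = -2, which IS divisible by 2, so compatible.
    Write x = 3 + 6·t and substitute into x ≡ 1 (mod 8): 6·t ≡ 1 − 3 = -2 (mod 8).
    Divide the congruence (and modulus) by g = 2: 3·t ≡ -1 (mod 4).
    Reduce coefficients mod 4: 3·t ≡ 3 (mod 4).
    The inverse of 3 mod 4 is 3 (since 3·3 = 9 = 2·4 + 1), so t ≡ 3·3 = 9 ≡ 1 (mod 4).
    Then x = 3 + 6·1 = 9, valid modulo lcm(6, 8) = 24: x ≡ 9 (mod 24).
  Combine with x ≡ 3 (mod 18): gcd(24, 18) = 6; 3 - 9 = -6, which IS divisible by 6, so compatible.
    Write x = 9 + 24·t and substitute into x ≡ 3 (mod 18): 24·t ≡ 3 − 9 = -6 (mod 18).
    Divide the congruence (and modulus) by g = 6: 4·t ≡ -1 (mod 3).
    Reduce coefficients mod 3: 1·t ≡ 2 (mod 3).
    So t ≡ 2 (mod 3).
    Then x = 9 + 24·2 = 57, valid modulo lcm(24, 18) = 72: x ≡ 57 (mod 72).
Verify: 57 mod 6 = 3, 57 mod 8 = 1, 57 mod 18 = 3.

x ≡ 57 (mod 72).


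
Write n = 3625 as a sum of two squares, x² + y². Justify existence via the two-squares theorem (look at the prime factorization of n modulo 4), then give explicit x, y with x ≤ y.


Step 1: Factor n = 3625 = 5^3 · 29.
Step 2: Check the mod-4 condition on each prime factor: 5 ≡ 1 (mod 4), exponent 3; 29 ≡ 1 (mod 4), exponent 1.
All primes ≡ 3 (mod 4) appear to even exponent (or don't appear), so by the two-squares theorem n IS expressible as a sum of two squares.
Step 3: Build a representation. Group n = k² · m with k = 5 and m = 5 · 29 = 145 (a product of primes ≡ 1 (mod 4)); a representation of m scales to one of n via (k·x)² + (k·y)² = k²(x² + y²). Each prime p ≡ 1 (mod 4) is itself a sum of two squares; find a² by testing p − a² for a perfect square:
  5: 5 − 1² = 4 = 2² ⇒ 5 = 1² + 2².
  29: 29 − 1² = 28, 29 − 2² = 25 = 5² ⇒ 29 = 2² + 5².
  Combine using the Brahmagupta–Fibonacci identity (a² + b²)(c² + d²) = (ac − bd)² + (ad + bc)² = (ac + bd)² + (ad − bc)²:
  5 · 29 = 145: from (1² + 2²)(2² + 5²), take (1·2 − 2·5, 1·5 + 2·2) = (2 − 10, 5 + 4) = (-8, 9); dropping signs (only squares matter) gives (8, 9); check 8² + 9² = 64 + 81 = 145 ✓.
  Scale by k = 5: (5·8, 5·9) = (40, 45).
Step 4: Order so x ≤ y and verify: 40² + 45² = 1600 + 2025 = 3625 = n. ✓

n = 3625 = 40² + 45² (one valid representation with x ≤ y).


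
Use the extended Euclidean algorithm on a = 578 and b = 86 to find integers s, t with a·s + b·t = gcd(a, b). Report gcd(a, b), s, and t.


Euclidean algorithm on (578, 86) — divide until remainder is 0:
  578 = 6 · 86 + 62
  86 = 1 · 62 + 24
  62 = 2 · 24 + 14
  24 = 1 · 14 + 10
  14 = 1 · 10 + 4
  10 = 2 · 4 + 2
  4 = 2 · 2 + 0
gcd(578, 86) = 2.
Track Bezout coefficients alongside the remainders: start with r₀ = 578 = a·1 + b·0 (s = 1, t = 0) and r₁ = 86 = a·0 + b·1 (s = 0, t = 1); each new remainder r_{k+1} = r_{k-1} − q_k·r_k inherits s_{k+1} = s_{k-1} − q_k·s_k, t_{k+1} = t_{k-1} − q_k·t_k, so r_k = a·s_k + b·t_k at every step:
  q = 6: r = 62, s = 1 − 6·0 = 1, t = 0 − 6·1 = -6  (check: 578·1 + 86·(-6) = 62)
  q = 1: r = 24, s = 0 − 1·1 = -1, t = 1 − 1·(-6) = 7  (check: 578·(-1) + 86·7 = 24)
  q = 2: r = 14, s = 1 − 2·(-1) = 3, t = -6 − 2·7 = -20  (check: 578·3 + 86·(-20) = 14)
  q = 1: r = 10, s = -1 − 1·3 = -4, t = 7 − 1·(-20) = 27  (check: 578·(-4) + 86·27 = 10)
  q = 1: r = 4, s = 3 − 1·(-4) = 7, t = -20 − 1·27 = -47  (check: 578·7 + 86·(-47) = 4)
  q = 2: r = 2, s = -4 − 2·7 = -18, t = 27 − 2·(-47) = 121  (check: 578·(-18) + 86·121 = 2)
The row with r = 2 (the gcd) gives the Bezout coefficients s = -18, t = 121.
Result: 578 · (-18) + 86 · (121) = 2.

gcd(578, 86) = 2; s = -18, t = 121 (check: 578·(-18) + 86·121 = 2).


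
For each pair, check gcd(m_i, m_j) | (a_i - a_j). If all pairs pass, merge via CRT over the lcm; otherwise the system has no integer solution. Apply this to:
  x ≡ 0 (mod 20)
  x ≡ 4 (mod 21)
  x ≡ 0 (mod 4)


Moduli 20, 21, 4 are not pairwise coprime, so CRT works modulo lcm(m_i) when all pairwise compatibility conditions hold.
Pairwise compatibility: gcd(m_i, m_j) must divide a_i - a_j for every pair.
Merge one congruence at a time:
  Start: x ≡ 0 (mod 20).
  Combine with x ≡ 4 (mod 21): gcd(20, 21) = 1; 4 - 0 = 4, which IS divisible by 1, so compatible.
    Write x = 0 + 20·t and substitute into x ≡ 4 (mod 21): 20·t ≡ 4 − 0 = 4 (mod 21).
    The inverse of 20 mod 21 is 20 (since 20·20 = 400 = 19·21 + 1), so t ≡ 20·4 = 80 ≡ 17 (mod 21).
    Then x = 0 + 20·17 = 340, valid modulo lcm(20, 21) = 420: x ≡ 340 (mod 420).
  Combine with x ≡ 0 (mod 4): gcd(420, 4) = 4; 0 - 340 = -340, which IS divisible by 4, so compatible.
    Write x = 340 + 420·t and substitute into x ≡ 0 (mod 4): 420·t ≡ 0 − 340 = -340 (mod 4).
    Divide the congruence (and modulus) by g = 4: 105·t ≡ -85 (mod 1).
    Modulo 1 every t works; take t = 0.
    Then x = 340 + 420·0 = 340, valid modulo lcm(420, 4) = 420: x ≡ 340 (mod 420).
Verify: 340 mod 20 = 0, 340 mod 21 = 4, 340 mod 4 = 0.

x ≡ 340 (mod 420).


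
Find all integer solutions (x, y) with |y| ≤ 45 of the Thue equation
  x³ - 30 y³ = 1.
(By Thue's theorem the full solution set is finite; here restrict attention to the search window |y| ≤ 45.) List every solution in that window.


The equation is x³ - 30y³ = 1. For fixed y, x³ = 30·y³ + 1, so a solution requires the RHS to be a perfect cube.
Strategy: iterate y from -45 to 45, compute RHS = 30·y³ + 1, and check whether it is a (positive or negative) perfect cube.
Check small values of y:
  y = 0: RHS = 1 = (1)³ ⇒ x = 1 works.
  y = 1: RHS = 31 is not a perfect cube.
  y = -1: RHS = -29 is not a perfect cube.
  y = 2: RHS = 241 is not a perfect cube.
  y = -2: RHS = -239 is not a perfect cube.
  y = 3: RHS = 811 is not a perfect cube.
  y = -3: RHS = -809 is not a perfect cube.
Continuing the search up to |y| = 45 finds no further solutions beyond those listed.
Collected solutions: (1, 0).

Solutions (with |y| ≤ 45): (1, 0).


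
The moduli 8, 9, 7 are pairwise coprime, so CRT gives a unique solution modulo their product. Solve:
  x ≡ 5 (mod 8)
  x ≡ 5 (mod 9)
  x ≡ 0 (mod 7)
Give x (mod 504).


Moduli 8, 9, 7 are pairwise coprime; by CRT there is a unique solution modulo M = 8 · 9 · 7 = 504.
Solve pairwise, accumulating the modulus:
  Start with x ≡ 5 (mod 8).
  Combine with x ≡ 5 (mod 9): since gcd(8, 9) = 1, we get a unique residue mod 72.
    Write x = 5 + 8·t and substitute into x ≡ 5 (mod 9): 8·t ≡ 5 − 5 = 0 (mod 9).
    The inverse of 8 mod 9 is 8 (since 8·8 = 64 = 7·9 + 1), so t ≡ 8·0 = 0 ≡ 0 (mod 9).
    Then x = 5 + 8·0 = 5, valid modulo lcm(8, 9) = 72: x ≡ 5 (mod 72).
  Combine with x ≡ 0 (mod 7): since gcd(72, 7) = 1, we get a unique residue mod 504.
    Write x = 5 + 72·t and substitute into x ≡ 0 (mod 7): 72·t ≡ 0 − 5 = -5 (mod 7).
    Reduce coefficients mod 7: 2·t ≡ 2 (mod 7).
    The inverse of 2 mod 7 is 4 (since 2·4 = 8 = 1·7 + 1), so t ≡ 4·2 = 8 ≡ 1 (mod 7).
    Then x = 5 + 72·1 = 77, valid modulo lcm(72, 7) = 504: x ≡ 77 (mod 504).
Verify: 77 mod 8 = 5 ✓, 77 mod 9 = 5 ✓, 77 mod 7 = 0 ✓.

x ≡ 77 (mod 504).


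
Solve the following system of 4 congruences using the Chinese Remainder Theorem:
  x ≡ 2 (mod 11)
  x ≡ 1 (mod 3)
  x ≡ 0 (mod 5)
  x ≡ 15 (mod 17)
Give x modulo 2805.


Product of moduli M = 11 · 3 · 5 · 17 = 2805.
Merge one congruence at a time:
  Start: x ≡ 2 (mod 11).
  Combine with x ≡ 1 (mod 3); new modulus lcm = 33.
    Write x = 2 + 11·t and substitute into x ≡ 1 (mod 3): 11·t ≡ 1 − 2 = -1 (mod 3).
    Reduce coefficients mod 3: 2·t ≡ 2 (mod 3).
    The inverse of 2 mod 3 is 2 (since 2·2 = 4 = 1·3 + 1), so t ≡ 2·2 = 4 ≡ 1 (mod 3).
    Then x = 2 + 11·1 = 13, valid modulo lcm(11, 3) = 33: x ≡ 13 (mod 33).
  Combine with x ≡ 0 (mod 5); new modulus lcm = 165.
    Write x = 13 + 33·t and substitute into x ≡ 0 (mod 5): 33·t ≡ 0 − 13 = -13 (mod 5).
    Reduce coefficients mod 5: 3·t ≡ 2 (mod 5).
    The inverse of 3 mod 5 is 2 (since 3·2 = 6 = 1·5 + 1), so t ≡ 2·2 = 4 ≡ 4 (mod 5).
    Then x = 13 + 33·4 = 145, valid modulo lcm(33, 5) = 165: x ≡ 145 (mod 165).
  Combine with x ≡ 15 (mod 17); new modulus lcm = 2805.
    Write x = 145 + 165·t and substitute into x ≡ 15 (mod 17): 165·t ≡ 15 − 145 = -130 (mod 17).
    Reduce coefficients mod 17: 12·t ≡ 6 (mod 17).
    The inverse of 12 mod 17 is 10 (since 12·10 = 120 = 7·17 + 1), so t ≡ 10·6 = 60 ≡ 9 (mod 17).
    Then x = 145 + 165·9 = 1630, valid modulo lcm(165, 17) = 2805: x ≡ 1630 (mod 2805).
Verify against each original: 1630 mod 11 = 2, 1630 mod 3 = 1, 1630 mod 5 = 0, 1630 mod 17 = 15.

x ≡ 1630 (mod 2805).


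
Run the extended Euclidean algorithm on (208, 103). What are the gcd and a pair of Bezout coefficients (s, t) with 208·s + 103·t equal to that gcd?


Euclidean algorithm on (208, 103) — divide until remainder is 0:
  208 = 2 · 103 + 2
  103 = 51 · 2 + 1
  2 = 2 · 1 + 0
gcd(208, 103) = 1.
Track Bezout coefficients alongside the remainders: start with r₀ = 208 = a·1 + b·0 (s = 1, t = 0) and r₁ = 103 = a·0 + b·1 (s = 0, t = 1); each new remainder r_{k+1} = r_{k-1} − q_k·r_k inherits s_{k+1} = s_{k-1} − q_k·s_k, t_{k+1} = t_{k-1} − q_k·t_k, so r_k = a·s_k + b·t_k at every step:
  q = 2: r = 2, s = 1 − 2·0 = 1, t = 0 − 2·1 = -2  (check: 208·1 + 103·(-2) = 2)
  q = 51: r = 1, s = 0 − 51·1 = -51, t = 1 − 51·(-2) = 103  (check: 208·(-51) + 103·103 = 1)
The row with r = 1 (the gcd) gives the Bezout coefficients s = -51, t = 103.
Result: 208 · (-51) + 103 · (103) = 1.

gcd(208, 103) = 1; s = -51, t = 103 (check: 208·(-51) + 103·103 = 1).


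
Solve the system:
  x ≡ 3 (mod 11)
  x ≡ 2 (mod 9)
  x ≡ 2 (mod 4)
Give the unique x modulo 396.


Moduli 11, 9, 4 are pairwise coprime; by CRT there is a unique solution modulo M = 11 · 9 · 4 = 396.
Solve pairwise, accumulating the modulus:
  Start with x ≡ 3 (mod 11).
  Combine with x ≡ 2 (mod 9): since gcd(11, 9) = 1, we get a unique residue mod 99.
    Write x = 3 + 11·t and substitute into x ≡ 2 (mod 9): 11·t ≡ 2 − 3 = -1 (mod 9).
    Reduce coefficients mod 9: 2·t ≡ 8 (mod 9).
    The inverse of 2 mod 9 is 5 (since 2·5 = 10 = 1·9 + 1), so t ≡ 5·8 = 40 ≡ 4 (mod 9).
    Then x = 3 + 11·4 = 47, valid modulo lcm(11, 9) = 99: x ≡ 47 (mod 99).
  Combine with x ≡ 2 (mod 4): since gcd(99, 4) = 1, we get a unique residue mod 396.
    Write x = 47 + 99·t and substitute into x ≡ 2 (mod 4): 99·t ≡ 2 − 47 = -45 (mod 4).
    Reduce coefficients mod 4: 3·t ≡ 3 (mod 4).
    The inverse of 3 mod 4 is 3 (since 3·3 = 9 = 2·4 + 1), so t ≡ 3·3 = 9 ≡ 1 (mod 4).
    Then x = 47 + 99·1 = 146, valid modulo lcm(99, 4) = 396: x ≡ 146 (mod 396).
Verify: 146 mod 11 = 3 ✓, 146 mod 9 = 2 ✓, 146 mod 4 = 2 ✓.

x ≡ 146 (mod 396).


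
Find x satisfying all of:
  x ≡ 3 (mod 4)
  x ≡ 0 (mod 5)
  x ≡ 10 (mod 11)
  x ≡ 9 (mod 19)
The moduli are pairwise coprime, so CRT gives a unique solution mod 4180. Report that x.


Product of moduli M = 4 · 5 · 11 · 19 = 4180.
Merge one congruence at a time:
  Start: x ≡ 3 (mod 4).
  Combine with x ≡ 0 (mod 5); new modulus lcm = 20.
    Write x = 3 + 4·t and substitute into x ≡ 0 (mod 5): 4·t ≡ 0 − 3 = -3 (mod 5).
    Reduce coefficients mod 5: 4·t ≡ 2 (mod 5).
    The inverse of 4 mod 5 is 4 (since 4·4 = 16 = 3·5 + 1), so t ≡ 4·2 = 8 ≡ 3 (mod 5).
    Then x = 3 + 4·3 = 15, valid modulo lcm(4, 5) = 20: x ≡ 15 (mod 20).
  Combine with x ≡ 10 (mod 11); new modulus lcm = 220.
    Write x = 15 + 20·t and substitute into x ≡ 10 (mod 11): 20·t ≡ 10 − 15 = -5 (mod 11).
    Reduce coefficients mod 11: 9·t ≡ 6 (mod 11).
    The inverse of 9 mod 11 is 5 (since 9·5 = 45 = 4·11 + 1), so t ≡ 5·6 = 30 ≡ 8 (mod 11).
    Then x = 15 + 20·8 = 175, valid modulo lcm(20, 11) = 220: x ≡ 175 (mod 220).
  Combine with x ≡ 9 (mod 19); new modulus lcm = 4180.
    Write x = 175 + 220·t and substitute into x ≡ 9 (mod 19): 220·t ≡ 9 − 175 = -166 (mod 19).
    Reduce coefficients mod 19: 11·t ≡ 5 (mod 19).
    The inverse of 11 mod 19 is 7 (since 11·7 = 77 = 4·19 + 1), so t ≡ 7·5 = 35 ≡ 16 (mod 19).
    Then x = 175 + 220·16 = 3695, valid modulo lcm(220, 19) = 4180: x ≡ 3695 (mod 4180).
Verify against each original: 3695 mod 4 = 3, 3695 mod 5 = 0, 3695 mod 11 = 10, 3695 mod 19 = 9.

x ≡ 3695 (mod 4180).


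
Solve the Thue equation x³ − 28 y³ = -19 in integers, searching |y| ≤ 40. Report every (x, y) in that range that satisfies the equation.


The equation is x³ - 28y³ = -19. For fixed y, x³ = 28·y³ − 19, so a solution requires the RHS to be a perfect cube.
Strategy: iterate y from -40 to 40, compute RHS = 28·y³ − 19, and check whether it is a (positive or negative) perfect cube.
Check small values of y:
  y = 0: RHS = -19 is not a perfect cube.
  y = 1: RHS = 9 is not a perfect cube.
  y = -1: RHS = -47 is not a perfect cube.
  y = 2: RHS = 205 is not a perfect cube.
  y = -2: RHS = -243 is not a perfect cube.
  y = 3: RHS = 737 is not a perfect cube.
  y = -3: RHS = -775 is not a perfect cube.
Continuing the search up to |y| = 40 finds no solutions either.
No (x, y) in the scanned range satisfies the equation.

No integer solutions with |y| ≤ 40.


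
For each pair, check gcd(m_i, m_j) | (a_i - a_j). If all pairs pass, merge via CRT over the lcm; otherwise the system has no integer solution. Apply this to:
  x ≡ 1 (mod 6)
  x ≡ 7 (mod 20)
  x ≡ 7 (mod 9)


Moduli 6, 20, 9 are not pairwise coprime, so CRT works modulo lcm(m_i) when all pairwise compatibility conditions hold.
Pairwise compatibility: gcd(m_i, m_j) must divide a_i - a_j for every pair.
Merge one congruence at a time:
  Start: x ≡ 1 (mod 6).
  Combine with x ≡ 7 (mod 20): gcd(6, 20) = 2; 7 - 1 = 6, which IS divisible by 2, so compatible.
    Write x = 1 + 6·t and substitute into x ≡ 7 (mod 20): 6·t ≡ 7 − 1 = 6 (mod 20).
    Divide the congruence (and modulus) by g = 2: 3·t ≡ 3 (mod 10).
    The inverse of 3 mod 10 is 7 (since 3·7 = 21 = 2·10 + 1), so t ≡ 7·3 = 21 ≡ 1 (mod 10).
    Then x = 1 + 6·1 = 7, valid modulo lcm(6, 20) = 60: x ≡ 7 (mod 60).
  Combine with x ≡ 7 (mod 9): gcd(60, 9) = 3; 7 - 7 = 0, which IS divisible by 3, so compatible.
    Write x = 7 + 60·t and substitute into x ≡ 7 (mod 9): 60·t ≡ 7 − 7 = 0 (mod 9).
    Divide the congruence (and modulus) by g = 3: 20·t ≡ 0 (mod 3).
    Reduce coefficients mod 3: 2·t ≡ 0 (mod 3).
    The inverse of 2 mod 3 is 2 (since 2·2 = 4 = 1·3 + 1), so t ≡ 2·0 = 0 ≡ 0 (mod 3).
    Then x = 7 + 60·0 = 7, valid modulo lcm(60, 9) = 180: x ≡ 7 (mod 180).
Verify: 7 mod 6 = 1, 7 mod 20 = 7, 7 mod 9 = 7.

x ≡ 7 (mod 180).


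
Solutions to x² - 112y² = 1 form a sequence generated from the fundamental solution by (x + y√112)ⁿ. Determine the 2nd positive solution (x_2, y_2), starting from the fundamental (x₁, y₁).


Step 1: Find the fundamental solution (x₁, y₁) of x² - 112y² = 1.
  Expand √112 as a continued fraction. a₀ = ⌊√112⌋ = 10; iterate m_{k+1} = d_k·a_k − m_k, d_{k+1} = (112 − m_{k+1}²)/d_k, a_{k+1} = ⌊(a₀ + m_{k+1})/d_{k+1}⌋ (starting m₀ = 0, d₀ = 1), with convergents p_k = a_k·p_{k-1} + p_{k-2}, q_k = a_k·q_{k-1} + q_{k-2} (p₋₁ = 1, q₋₁ = 0):
  k = 0: a₀ = 10; p₀/q₀ = 10/1; p₀² − 112·q₀² = 100 − 112 = -12.
  k = 1: m = 10, d = 12, a = ⌊(10 + 10)/12⌋ = 1; p/q = (1·10 + 1)/(1·1 + 0) = 11/1; p² − 112·q² = 121 − 112 = 9.
  k = 2: m = 2, d = 9, a = ⌊(10 + 2)/9⌋ = 1; p/q = (1·11 + 10)/(1·1 + 1) = 21/2; p² − 112·q² = 441 − 448 = -7.
  k = 3: m = 7, d = 7, a = ⌊(10 + 7)/7⌋ = 2; p/q = (2·21 + 11)/(2·2 + 1) = 53/5; p² − 112·q² = 2809 − 2800 = 9.
  k = 4: m = 7, d = 9, a = ⌊(10 + 7)/9⌋ = 1; p/q = (1·53 + 21)/(1·5 + 2) = 74/7; p² − 112·q² = 5476 − 5488 = -12.
  k = 5: m = 2, d = 12, a = ⌊(10 + 2)/12⌋ = 1; p/q = (1·74 + 53)/(1·7 + 5) = 127/12; p² − 112·q² = 16129 − 16128 = 1.
  The first convergent with p² − 112·q² = 1 gives the fundamental solution (x₁, y₁) = (127, 12).
Step 2: Apply the recurrence (x_{n+1}, y_{n+1}) = (x₁x_n + 112y₁y_n, x₁y_n + y₁x_n) repeatedly.
  From (x_1, y_1) = (127, 12): x_2 = 127·127 + 112·12·12 = 32257; y_2 = 127·12 + 12·127 = 3048.
Step 3: Verify x_2² - 112·y_2² = 1040514049 - 1040514048 = 1 (should be 1). ✓

(x_1, y_1) = (127, 12); (x_2, y_2) = (32257, 3048).


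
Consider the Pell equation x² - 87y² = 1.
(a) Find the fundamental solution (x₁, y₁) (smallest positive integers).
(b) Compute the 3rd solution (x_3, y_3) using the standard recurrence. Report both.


Step 1: Find the fundamental solution (x₁, y₁) of x² - 87y² = 1.
  Expand √87 as a continued fraction. a₀ = ⌊√87⌋ = 9; iterate m_{k+1} = d_k·a_k − m_k, d_{k+1} = (87 − m_{k+1}²)/d_k, a_{k+1} = ⌊(a₀ + m_{k+1})/d_{k+1}⌋ (starting m₀ = 0, d₀ = 1), with convergents p_k = a_k·p_{k-1} + p_{k-2}, q_k = a_k·q_{k-1} + q_{k-2} (p₋₁ = 1, q₋₁ = 0):
  k = 0: a₀ = 9; p₀/q₀ = 9/1; p₀² − 87·q₀² = 81 − 87 = -6.
  k = 1: m = 9, d = 6, a = ⌊(9 + 9)/6⌋ = 3; p/q = (3·9 + 1)/(3·1 + 0) = 28/3; p² − 87·q² = 784 − 783 = 1.
  The first convergent with p² − 87·q² = 1 gives the fundamental solution (x₁, y₁) = (28, 3).
Step 2: Apply the recurrence (x_{n+1}, y_{n+1}) = (x₁x_n + 87y₁y_n, x₁y_n + y₁x_n) repeatedly.
  From (x_1, y_1) = (28, 3): x_2 = 28·28 + 87·3·3 = 1567; y_2 = 28·3 + 3·28 = 168.
  From (x_2, y_2) = (1567, 168): x_3 = 28·1567 + 87·3·168 = 87724; y_3 = 28·168 + 3·1567 = 9405.
Step 3: Verify x_3² - 87·y_3² = 7695500176 - 7695500175 = 1 (should be 1). ✓

(x_1, y_1) = (28, 3); (x_3, y_3) = (87724, 9405).


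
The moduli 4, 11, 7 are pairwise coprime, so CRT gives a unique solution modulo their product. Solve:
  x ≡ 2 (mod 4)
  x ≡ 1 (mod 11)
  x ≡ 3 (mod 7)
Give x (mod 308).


Moduli 4, 11, 7 are pairwise coprime; by CRT there is a unique solution modulo M = 4 · 11 · 7 = 308.
Solve pairwise, accumulating the modulus:
  Start with x ≡ 2 (mod 4).
  Combine with x ≡ 1 (mod 11): since gcd(4, 11) = 1, we get a unique residue mod 44.
    Write x = 2 + 4·t and substitute into x ≡ 1 (mod 11): 4·t ≡ 1 − 2 = -1 (mod 11).
    Reduce coefficients mod 11: 4·t ≡ 10 (mod 11).
    The inverse of 4 mod 11 is 3 (since 4·3 = 12 = 1·11 + 1), so t ≡ 3·10 = 30 ≡ 8 (mod 11).
    Then x = 2 + 4·8 = 34, valid modulo lcm(4, 11) = 44: x ≡ 34 (mod 44).
  Combine with x ≡ 3 (mod 7): since gcd(44, 7) = 1, we get a unique residue mod 308.
    Write x = 34 + 44·t and substitute into x ≡ 3 (mod 7): 44·t ≡ 3 − 34 = -31 (mod 7).
    Reduce coefficients mod 7: 2·t ≡ 4 (mod 7).
    The inverse of 2 mod 7 is 4 (since 2·4 = 8 = 1·7 + 1), so t ≡ 4·4 = 16 ≡ 2 (mod 7).
    Then x = 34 + 44·2 = 122, valid modulo lcm(44, 7) = 308: x ≡ 122 (mod 308).
Verify: 122 mod 4 = 2 ✓, 122 mod 11 = 1 ✓, 122 mod 7 = 3 ✓.

x ≡ 122 (mod 308).


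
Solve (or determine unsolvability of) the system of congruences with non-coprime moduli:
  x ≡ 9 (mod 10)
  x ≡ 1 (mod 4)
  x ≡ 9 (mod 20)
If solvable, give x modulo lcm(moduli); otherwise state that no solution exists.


Moduli 10, 4, 20 are not pairwise coprime, so CRT works modulo lcm(m_i) when all pairwise compatibility conditions hold.
Pairwise compatibility: gcd(m_i, m_j) must divide a_i - a_j for every pair.
Merge one congruence at a time:
  Start: x ≡ 9 (mod 10).
  Combine with x ≡ 1 (mod 4): gcd(10, 4) = 2; 1 - 9 = -8, which IS divisible by 2, so compatible.
    Write x = 9 + 10·t and substitute into x ≡ 1 (mod 4): 10·t ≡ 1 − 9 = -8 (mod 4).
    Divide the congruence (and modulus) by g = 2: 5·t ≡ -4 (mod 2).
    Reduce coefficients mod 2: 1·t ≡ 0 (mod 2).
    So t ≡ 0 (mod 2).
    Then x = 9 + 10·0 = 9, valid modulo lcm(10, 4) = 20: x ≡ 9 (mod 20).
  Combine with x ≡ 9 (mod 20): gcd(20, 20) = 20; 9 - 9 = 0, which IS divisible by 20, so compatible.
    Write x = 9 + 20·t and substitute into x ≡ 9 (mod 20): 20·t ≡ 9 − 9 = 0 (mod 20).
    Divide the congruence (and modulus) by g = 20: 1·t ≡ 0 (mod 1).
    Modulo 1 every t works; take t = 0.
    Then x = 9 + 20·0 = 9, valid modulo lcm(20, 20) = 20: x ≡ 9 (mod 20).
Verify: 9 mod 10 = 9, 9 mod 4 = 1, 9 mod 20 = 9.

x ≡ 9 (mod 20).


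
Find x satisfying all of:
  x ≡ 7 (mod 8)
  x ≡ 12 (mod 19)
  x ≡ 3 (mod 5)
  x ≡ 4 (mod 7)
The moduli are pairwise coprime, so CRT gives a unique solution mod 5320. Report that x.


Product of moduli M = 8 · 19 · 5 · 7 = 5320.
Merge one congruence at a time:
  Start: x ≡ 7 (mod 8).
  Combine with x ≡ 12 (mod 19); new modulus lcm = 152.
    Write x = 7 + 8·t and substitute into x ≡ 12 (mod 19): 8·t ≡ 12 − 7 = 5 (mod 19).
    The inverse of 8 mod 19 is 12 (since 8·12 = 96 = 5·19 + 1), so t ≡ 12·5 = 60 ≡ 3 (mod 19).
    Then x = 7 + 8·3 = 31, valid modulo lcm(8, 19) = 152: x ≡ 31 (mod 152).
  Combine with x ≡ 3 (mod 5); new modulus lcm = 760.
    Write x = 31 + 152·t and substitute into x ≡ 3 (mod 5): 152·t ≡ 3 − 31 = -28 (mod 5).
    Reduce coefficients mod 5: 2·t ≡ 2 (mod 5).
    The inverse of 2 mod 5 is 3 (since 2·3 = 6 = 1·5 + 1), so t ≡ 3·2 = 6 ≡ 1 (mod 5).
    Then x = 31 + 152·1 = 183, valid modulo lcm(152, 5) = 760: x ≡ 183 (mod 760).
  Combine with x ≡ 4 (mod 7); new modulus lcm = 5320.
    Write x = 183 + 760·t and substitute into x ≡ 4 (mod 7): 760·t ≡ 4 − 183 = -179 (mod 7).
    Reduce coefficients mod 7: 4·t ≡ 3 (mod 7).
    The inverse of 4 mod 7 is 2 (since 4·2 = 8 = 1·7 + 1), so t ≡ 2·3 = 6 ≡ 6 (mod 7).
    Then x = 183 + 760·6 = 4743, valid modulo lcm(760, 7) = 5320: x ≡ 4743 (mod 5320).
Verify against each original: 4743 mod 8 = 7, 4743 mod 19 = 12, 4743 mod 5 = 3, 4743 mod 7 = 4.

x ≡ 4743 (mod 5320).


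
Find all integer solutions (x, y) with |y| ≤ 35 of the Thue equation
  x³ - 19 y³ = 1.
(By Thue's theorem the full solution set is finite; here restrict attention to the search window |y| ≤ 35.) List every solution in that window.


The equation is x³ - 19y³ = 1. For fixed y, x³ = 19·y³ + 1, so a solution requires the RHS to be a perfect cube.
Strategy: iterate y from -35 to 35, compute RHS = 19·y³ + 1, and check whether it is a (positive or negative) perfect cube.
Check small values of y:
  y = 0: RHS = 1 = (1)³ ⇒ x = 1 works.
  y = 1: RHS = 20 is not a perfect cube.
  y = -1: RHS = -18 is not a perfect cube.
  y = 2: RHS = 153 is not a perfect cube.
  y = -2: RHS = -151 is not a perfect cube.
  y = 3: RHS = 514 is not a perfect cube.
  y = -3: RHS = -512 = (-8)³ ⇒ x = -8 works.
Continuing the search up to |y| = 35 finds no further solutions beyond those listed.
Collected solutions: (1, 0), (-8, -3).

Solutions (with |y| ≤ 35): (1, 0), (-8, -3).


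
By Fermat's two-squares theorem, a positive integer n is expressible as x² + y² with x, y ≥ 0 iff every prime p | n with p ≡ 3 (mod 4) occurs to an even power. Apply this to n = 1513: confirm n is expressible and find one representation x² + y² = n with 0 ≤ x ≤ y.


Step 1: Factor n = 1513 = 17 · 89.
Step 2: Check the mod-4 condition on each prime factor: 17 ≡ 1 (mod 4), exponent 1; 89 ≡ 1 (mod 4), exponent 1.
All primes ≡ 3 (mod 4) appear to even exponent (or don't appear), so by the two-squares theorem n IS expressible as a sum of two squares.
Step 3: Build a representation. Here n = 17 · 89 is a product of primes ≡ 1 (mod 4). Each prime p ≡ 1 (mod 4) is itself a sum of two squares; find a² by testing p − a² for a perfect square:
  17: 17 − 1² = 16 = 4² ⇒ 17 = 1² + 4².
  89: 89 − 1² = 88, 89 − 2² = 85, 89 − 3² = 80, 89 − 4² = 73, 89 − 5² = 64 = 8² ⇒ 89 = 5² + 8².
  Combine using the Brahmagupta–Fibonacci identity (a² + b²)(c² + d²) = (ac − bd)² + (ad + bc)² = (ac + bd)² + (ad − bc)²:
  17 · 89 = 1513: from (1² + 4²)(5² + 8²), take (1·5 − 4·8, 1·8 + 4·5) = (5 − 32, 8 + 20) = (-27, 28); dropping signs (only squares matter) gives (27, 28); check 27² + 28² = 729 + 784 = 1513 ✓.
Step 4: Order so x ≤ y and verify: 27² + 28² = 729 + 784 = 1513 = n. ✓

n = 1513 = 27² + 28² (one valid representation with x ≤ y).


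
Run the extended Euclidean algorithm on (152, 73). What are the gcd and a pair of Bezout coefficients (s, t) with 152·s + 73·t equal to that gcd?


Euclidean algorithm on (152, 73) — divide until remainder is 0:
  152 = 2 · 73 + 6
  73 = 12 · 6 + 1
  6 = 6 · 1 + 0
gcd(152, 73) = 1.
Track Bezout coefficients alongside the remainders: start with r₀ = 152 = a·1 + b·0 (s = 1, t = 0) and r₁ = 73 = a·0 + b·1 (s = 0, t = 1); each new remainder r_{k+1} = r_{k-1} − q_k·r_k inherits s_{k+1} = s_{k-1} − q_k·s_k, t_{k+1} = t_{k-1} − q_k·t_k, so r_k = a·s_k + b·t_k at every step:
  q = 2: r = 6, s = 1 − 2·0 = 1, t = 0 − 2·1 = -2  (check: 152·1 + 73·(-2) = 6)
  q = 12: r = 1, s = 0 − 12·1 = -12, t = 1 − 12·(-2) = 25  (check: 152·(-12) + 73·25 = 1)
The row with r = 1 (the gcd) gives the Bezout coefficients s = -12, t = 25.
Result: 152 · (-12) + 73 · (25) = 1.

gcd(152, 73) = 1; s = -12, t = 25 (check: 152·(-12) + 73·25 = 1).


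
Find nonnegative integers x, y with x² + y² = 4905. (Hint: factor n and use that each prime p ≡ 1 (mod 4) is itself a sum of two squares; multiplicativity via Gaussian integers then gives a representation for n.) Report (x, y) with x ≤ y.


Step 1: Factor n = 4905 = 3^2 · 5 · 109.
Step 2: Check the mod-4 condition on each prime factor: 3 ≡ 3 (mod 4), exponent 2 (must be even); 5 ≡ 1 (mod 4), exponent 1; 109 ≡ 1 (mod 4), exponent 1.
All primes ≡ 3 (mod 4) appear to even exponent (or don't appear), so by the two-squares theorem n IS expressible as a sum of two squares.
Step 3: Build a representation. Group n = k² · m with k = 3 and m = 5 · 109 = 545 (a product of primes ≡ 1 (mod 4)); a representation of m scales to one of n via (k·x)² + (k·y)² = k²(x² + y²). Each prime p ≡ 1 (mod 4) is itself a sum of two squares; find a² by testing p − a² for a perfect square:
  5: 5 − 1² = 4 = 2² ⇒ 5 = 1² + 2².
  109: 109 − 1² = 108, 109 − 2² = 105, 109 − 3² = 100 = 10² ⇒ 109 = 3² + 10².
  Combine using the Brahmagupta–Fibonacci identity (a² + b²)(c² + d²) = (ac − bd)² + (ad + bc)² = (ac + bd)² + (ad − bc)²:
  5 · 109 = 545: from (1² + 2²)(3² + 10²), take (1·3 − 2·10, 1·10 + 2·3) = (3 − 20, 10 + 6) = (-17, 16); dropping signs (only squares matter) gives (17, 16); check 17² + 16² = 289 + 256 = 545 ✓.
  Scale by k = 3: (3·17, 3·16) = (51, 48).
Step 4: Order so x ≤ y and verify: 48² + 51² = 2304 + 2601 = 4905 = n. ✓

n = 4905 = 48² + 51² (one valid representation with x ≤ y).


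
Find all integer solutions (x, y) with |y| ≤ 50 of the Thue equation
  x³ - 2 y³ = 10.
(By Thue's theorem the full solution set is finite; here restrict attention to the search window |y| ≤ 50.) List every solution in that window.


The equation is x³ - 2y³ = 10. For fixed y, x³ = 2·y³ + 10, so a solution requires the RHS to be a perfect cube.
Strategy: iterate y from -50 to 50, compute RHS = 2·y³ + 10, and check whether it is a (positive or negative) perfect cube.
Check small values of y:
  y = 0: RHS = 10 is not a perfect cube.
  y = 1: RHS = 12 is not a perfect cube.
  y = -1: RHS = 8 = (2)³ ⇒ x = 2 works.
  y = 2: RHS = 26 is not a perfect cube.
  y = -2: RHS = -6 is not a perfect cube.
  y = 3: RHS = 64 = (4)³ ⇒ x = 4 works.
  y = -3: RHS = -44 is not a perfect cube.
Continuing the search up to |y| = 50 finds no further solutions beyond those listed.
Collected solutions: (2, -1), (4, 3).

Solutions (with |y| ≤ 50): (2, -1), (4, 3).


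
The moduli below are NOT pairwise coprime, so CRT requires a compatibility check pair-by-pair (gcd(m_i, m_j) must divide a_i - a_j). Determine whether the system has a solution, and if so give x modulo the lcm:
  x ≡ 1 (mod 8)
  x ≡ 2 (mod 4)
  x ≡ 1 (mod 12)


Moduli 8, 4, 12 are not pairwise coprime, so CRT works modulo lcm(m_i) when all pairwise compatibility conditions hold.
Pairwise compatibility: gcd(m_i, m_j) must divide a_i - a_j for every pair.
Merge one congruence at a time:
  Start: x ≡ 1 (mod 8).
  Combine with x ≡ 2 (mod 4): gcd(8, 4) = 4, and 2 - 1 = 1 is NOT divisible by 4.
    ⇒ system is inconsistent (no integer solution).

No solution (the system is inconsistent).


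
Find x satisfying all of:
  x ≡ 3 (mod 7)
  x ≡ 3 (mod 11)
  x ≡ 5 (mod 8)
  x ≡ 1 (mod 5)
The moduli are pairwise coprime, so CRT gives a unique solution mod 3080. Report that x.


Product of moduli M = 7 · 11 · 8 · 5 = 3080.
Merge one congruence at a time:
  Start: x ≡ 3 (mod 7).
  Combine with x ≡ 3 (mod 11); new modulus lcm = 77.
    Write x = 3 + 7·t and substitute into x ≡ 3 (mod 11): 7·t ≡ 3 − 3 = 0 (mod 11).
    The inverse of 7 mod 11 is 8 (since 7·8 = 56 = 5·11 + 1), so t ≡ 8·0 = 0 ≡ 0 (mod 11).
    Then x = 3 + 7·0 = 3, valid modulo lcm(7, 11) = 77: x ≡ 3 (mod 77).
  Combine with x ≡ 5 (mod 8); new modulus lcm = 616.
    Write x = 3 + 77·t and substitute into x ≡ 5 (mod 8): 77·t ≡ 5 − 3 = 2 (mod 8).
    Reduce coefficients mod 8: 5·t ≡ 2 (mod 8).
    The inverse of 5 mod 8 is 5 (since 5·5 = 25 = 3·8 + 1), so t ≡ 5·2 = 10 ≡ 2 (mod 8).
    Then x = 3 + 77·2 = 157, valid modulo lcm(77, 8) = 616: x ≡ 157 (mod 616).
  Combine with x ≡ 1 (mod 5); new modulus lcm = 3080.
    Write x = 157 + 616·t and substitute into x ≡ 1 (mod 5): 616·t ≡ 1 − 157 = -156 (mod 5).
    Reduce coefficients mod 5: 1·t ≡ 4 (mod 5).
    So t ≡ 4 (mod 5).
    Then x = 157 + 616·4 = 2621, valid modulo lcm(616, 5) = 3080: x ≡ 2621 (mod 3080).
Verify against each original: 2621 mod 7 = 3, 2621 mod 11 = 3, 2621 mod 8 = 5, 2621 mod 5 = 1.

x ≡ 2621 (mod 3080).


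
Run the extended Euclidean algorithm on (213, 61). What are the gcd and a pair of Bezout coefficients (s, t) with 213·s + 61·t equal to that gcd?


Euclidean algorithm on (213, 61) — divide until remainder is 0:
  213 = 3 · 61 + 30
  61 = 2 · 30 + 1
  30 = 30 · 1 + 0
gcd(213, 61) = 1.
Track Bezout coefficients alongside the remainders: start with r₀ = 213 = a·1 + b·0 (s = 1, t = 0) and r₁ = 61 = a·0 + b·1 (s = 0, t = 1); each new remainder r_{k+1} = r_{k-1} − q_k·r_k inherits s_{k+1} = s_{k-1} − q_k·s_k, t_{k+1} = t_{k-1} − q_k·t_k, so r_k = a·s_k + b·t_k at every step:
  q = 3: r = 30, s = 1 − 3·0 = 1, t = 0 − 3·1 = -3  (check: 213·1 + 61·(-3) = 30)
  q = 2: r = 1, s = 0 − 2·1 = -2, t = 1 − 2·(-3) = 7  (check: 213·(-2) + 61·7 = 1)
The row with r = 1 (the gcd) gives the Bezout coefficients s = -2, t = 7.
Result: 213 · (-2) + 61 · (7) = 1.

gcd(213, 61) = 1; s = -2, t = 7 (check: 213·(-2) + 61·7 = 1).


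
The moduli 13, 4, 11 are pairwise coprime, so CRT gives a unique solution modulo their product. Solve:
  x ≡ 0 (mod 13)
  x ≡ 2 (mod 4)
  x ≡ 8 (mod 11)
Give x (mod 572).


Moduli 13, 4, 11 are pairwise coprime; by CRT there is a unique solution modulo M = 13 · 4 · 11 = 572.
Solve pairwise, accumulating the modulus:
  Start with x ≡ 0 (mod 13).
  Combine with x ≡ 2 (mod 4): since gcd(13, 4) = 1, we get a unique residue mod 52.
    Write x = 0 + 13·t and substitute into x ≡ 2 (mod 4): 13·t ≡ 2 − 0 = 2 (mod 4).
    Reduce coefficients mod 4: 1·t ≡ 2 (mod 4).
    So t ≡ 2 (mod 4).
    Then x = 0 + 13·2 = 26, valid modulo lcm(13, 4) = 52: x ≡ 26 (mod 52).
  Combine with x ≡ 8 (mod 11): since gcd(52, 11) = 1, we get a unique residue mod 572.
    Write x = 26 + 52·t and substitute into x ≡ 8 (mod 11): 52·t ≡ 8 − 26 = -18 (mod 11).
    Reduce coefficients mod 11: 8·t ≡ 4 (mod 11).
    The inverse of 8 mod 11 is 7 (since 8·7 = 56 = 5·11 + 1), so t ≡ 7·4 = 28 ≡ 6 (mod 11).
    Then x = 26 + 52·6 = 338, valid modulo lcm(52, 11) = 572: x ≡ 338 (mod 572).
Verify: 338 mod 13 = 0 ✓, 338 mod 4 = 2 ✓, 338 mod 11 = 8 ✓.

x ≡ 338 (mod 572).


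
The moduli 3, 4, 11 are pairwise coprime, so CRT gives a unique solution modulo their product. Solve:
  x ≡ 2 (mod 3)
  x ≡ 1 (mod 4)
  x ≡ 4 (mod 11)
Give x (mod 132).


Moduli 3, 4, 11 are pairwise coprime; by CRT there is a unique solution modulo M = 3 · 4 · 11 = 132.
Solve pairwise, accumulating the modulus:
  Start with x ≡ 2 (mod 3).
  Combine with x ≡ 1 (mod 4): since gcd(3, 4) = 1, we get a unique residue mod 12.
    Write x = 2 + 3·t and substitute into x ≡ 1 (mod 4): 3·t ≡ 1 − 2 = -1 (mod 4).
    Reduce coefficients mod 4: 3·t ≡ 3 (mod 4).
    The inverse of 3 mod 4 is 3 (since 3·3 = 9 = 2·4 + 1), so t ≡ 3·3 = 9 ≡ 1 (mod 4).
    Then x = 2 + 3·1 = 5, valid modulo lcm(3, 4) = 12: x ≡ 5 (mod 12).
  Combine with x ≡ 4 (mod 11): since gcd(12, 11) = 1, we get a unique residue mod 132.
    Write x = 5 + 12·t and substitute into x ≡ 4 (mod 11): 12·t ≡ 4 − 5 = -1 (mod 11).
    Reduce coefficients mod 11: 1·t ≡ 10 (mod 11).
    So t ≡ 10 (mod 11).
    Then x = 5 + 12·10 = 125, valid modulo lcm(12, 11) = 132: x ≡ 125 (mod 132).
Verify: 125 mod 3 = 2 ✓, 125 mod 4 = 1 ✓, 125 mod 11 = 4 ✓.

x ≡ 125 (mod 132).


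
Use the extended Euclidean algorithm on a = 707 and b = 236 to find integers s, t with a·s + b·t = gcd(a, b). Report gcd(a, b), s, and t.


Euclidean algorithm on (707, 236) — divide until remainder is 0:
  707 = 2 · 236 + 235
  236 = 1 · 235 + 1
  235 = 235 · 1 + 0
gcd(707, 236) = 1.
Track Bezout coefficients alongside the remainders: start with r₀ = 707 = a·1 + b·0 (s = 1, t = 0) and r₁ = 236 = a·0 + b·1 (s = 0, t = 1); each new remainder r_{k+1} = r_{k-1} − q_k·r_k inherits s_{k+1} = s_{k-1} − q_k·s_k, t_{k+1} = t_{k-1} − q_k·t_k, so r_k = a·s_k + b·t_k at every step:
  q = 2: r = 235, s = 1 − 2·0 = 1, t = 0 − 2·1 = -2  (check: 707·1 + 236·(-2) = 235)
  q = 1: r = 1, s = 0 − 1·1 = -1, t = 1 − 1·(-2) = 3  (check: 707·(-1) + 236·3 = 1)
The row with r = 1 (the gcd) gives the Bezout coefficients s = -1, t = 3.
Result: 707 · (-1) + 236 · (3) = 1.

gcd(707, 236) = 1; s = -1, t = 3 (check: 707·(-1) + 236·3 = 1).


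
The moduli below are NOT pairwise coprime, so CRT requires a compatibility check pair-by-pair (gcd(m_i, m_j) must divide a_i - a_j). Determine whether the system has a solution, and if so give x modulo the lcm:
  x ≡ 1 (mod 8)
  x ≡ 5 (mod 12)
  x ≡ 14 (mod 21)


Moduli 8, 12, 21 are not pairwise coprime, so CRT works modulo lcm(m_i) when all pairwise compatibility conditions hold.
Pairwise compatibility: gcd(m_i, m_j) must divide a_i - a_j for every pair.
Merge one congruence at a time:
  Start: x ≡ 1 (mod 8).
  Combine with x ≡ 5 (mod 12): gcd(8, 12) = 4; 5 - 1 = 4, which IS divisible by 4, so compatible.
    Write x = 1 + 8·t and substitute into x ≡ 5 (mod 12): 8·t ≡ 5 − 1 = 4 (mod 12).
    Divide the congruence (and modulus) by g = 4: 2·t ≡ 1 (mod 3).
    The inverse of 2 mod 3 is 2 (since 2·2 = 4 = 1·3 + 1), so t ≡ 2·1 = 2 ≡ 2 (mod 3).
    Then x = 1 + 8·2 = 17, valid modulo lcm(8, 12) = 24: x ≡ 17 (mod 24).
  Combine with x ≡ 14 (mod 21): gcd(24, 21) = 3; 14 - 17 = -3, which IS divisible by 3, so compatible.
    Write x = 17 + 24·t and substitute into x ≡ 14 (mod 21): 24·t ≡ 14 − 17 = -3 (mod 21).
    Divide the congruence (and modulus) by g = 3: 8·t ≡ -1 (mod 7).
    Reduce coefficients mod 7: 1·t ≡ 6 (mod 7).
    So t ≡ 6 (mod 7).
    Then x = 17 + 24·6 = 161, valid modulo lcm(24, 21) = 168: x ≡ 161 (mod 168).
Verify: 161 mod 8 = 1, 161 mod 12 = 5, 161 mod 21 = 14.

x ≡ 161 (mod 168).


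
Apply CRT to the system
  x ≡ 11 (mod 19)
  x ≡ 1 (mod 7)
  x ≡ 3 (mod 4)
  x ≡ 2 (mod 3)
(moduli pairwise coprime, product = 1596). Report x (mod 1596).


Product of moduli M = 19 · 7 · 4 · 3 = 1596.
Merge one congruence at a time:
  Start: x ≡ 11 (mod 19).
  Combine with x ≡ 1 (mod 7); new modulus lcm = 133.
    Write x = 11 + 19·t and substitute into x ≡ 1 (mod 7): 19·t ≡ 1 − 11 = -10 (mod 7).
    Reduce coefficients mod 7: 5·t ≡ 4 (mod 7).
    The inverse of 5 mod 7 is 3 (since 5·3 = 15 = 2·7 + 1), so t ≡ 3·4 = 12 ≡ 5 (mod 7).
    Then x = 11 + 19·5 = 106, valid modulo lcm(19, 7) = 133: x ≡ 106 (mod 133).
  Combine with x ≡ 3 (mod 4); new modulus lcm = 532.
    Write x = 106 + 133·t and substitute into x ≡ 3 (mod 4): 133·t ≡ 3 − 106 = -103 (mod 4).
    Reduce coefficients mod 4: 1·t ≡ 1 (mod 4).
    So t ≡ 1 (mod 4).
    Then x = 106 + 133·1 = 239, valid modulo lcm(133, 4) = 532: x ≡ 239 (mod 532).
  Combine with x ≡ 2 (mod 3); new modulus lcm = 1596.
    Write x = 239 + 532·t and substitute into x ≡ 2 (mod 3): 532·t ≡ 2 − 239 = -237 (mod 3).
    Reduce coefficients mod 3: 1·t ≡ 0 (mod 3).
    So t ≡ 0 (mod 3).
    Then x = 239 + 532·0 = 239, valid modulo lcm(532, 3) = 1596: x ≡ 239 (mod 1596).
Verify against each original: 239 mod 19 = 11, 239 mod 7 = 1, 239 mod 4 = 3, 239 mod 3 = 2.

x ≡ 239 (mod 1596).


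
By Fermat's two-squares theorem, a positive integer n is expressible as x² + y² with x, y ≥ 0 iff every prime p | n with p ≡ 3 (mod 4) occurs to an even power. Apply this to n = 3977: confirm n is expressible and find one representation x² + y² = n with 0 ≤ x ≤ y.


Step 1: Factor n = 3977 = 41 · 97.
Step 2: Check the mod-4 condition on each prime factor: 41 ≡ 1 (mod 4), exponent 1; 97 ≡ 1 (mod 4), exponent 1.
All primes ≡ 3 (mod 4) appear to even exponent (or don't appear), so by the two-squares theorem n IS expressible as a sum of two squares.
Step 3: Build a representation. Here n = 41 · 97 is a product of primes ≡ 1 (mod 4). Each prime p ≡ 1 (mod 4) is itself a sum of two squares; find a² by testing p − a² for a perfect square:
  41: 41 − 1² = 40, 41 − 2² = 37, 41 − 3² = 32, 41 − 4² = 25 = 5² ⇒ 41 = 4² + 5².
  97: 97 − 1² = 96, 97 − 2² = 93, 97 − 3² = 88, 97 − 4² = 81 = 9² ⇒ 97 = 4² + 9².
  Combine using the Brahmagupta–Fibonacci identity (a² + b²)(c² + d²) = (ac − bd)² + (ad + bc)² = (ac + bd)² + (ad − bc)²:
  41 · 97 = 3977: from (4² + 5²)(4² + 9²), take (4·4 − 5·9, 4·9 + 5·4) = (16 − 45, 36 + 20) = (-29, 56); dropping signs (only squares matter) gives (29, 56); check 29² + 56² = 841 + 3136 = 3977 ✓.
Step 4: Order so x ≤ y and verify: 29² + 56² = 841 + 3136 = 3977 = n. ✓

n = 3977 = 29² + 56² (one valid representation with x ≤ y).
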